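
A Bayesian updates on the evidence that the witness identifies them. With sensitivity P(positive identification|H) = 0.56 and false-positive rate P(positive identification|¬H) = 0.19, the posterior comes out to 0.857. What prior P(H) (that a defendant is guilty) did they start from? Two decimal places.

Bayes' rule in odds form gives O(H|E) = O(H)·[P(E|H)/P(E|¬H)], hence O(H) = O(H|E)/LR.
Posterior odds = 0.857/(1−0.857) = 5.9930. LR = 0.56/0.19 = 2.9474.
Prior odds = 5.9930/2.9474 = 2.0333, so P(H) = 2.0333/(1+2.0333) ≈ 0.67.

P(H) = 0.67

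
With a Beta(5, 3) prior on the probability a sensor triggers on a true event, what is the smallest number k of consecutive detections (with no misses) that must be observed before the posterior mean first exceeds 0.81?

After k detections and 0 misses the posterior is Beta(5+k, 3), with mean (5+k)/(5+3+k).
Set (5+k)/(8+k) > 0.81 and solve: k > (0.81·8 − 5)/(1 − 0.81) = 7.789.
The smallest integer exceeding 7.789 is 8.

k = 8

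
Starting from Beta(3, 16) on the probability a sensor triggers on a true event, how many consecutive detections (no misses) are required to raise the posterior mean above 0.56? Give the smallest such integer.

After k detections and 0 misses the posterior is Beta(3+k, 16), with mean (3+k)/(3+16+k).
Set (3+k)/(19+k) > 0.56 and solve: k > (0.56·19 − 3)/(1 − 0.56) = 17.364.
The smallest integer exceeding 17.364 is 18.

k = 18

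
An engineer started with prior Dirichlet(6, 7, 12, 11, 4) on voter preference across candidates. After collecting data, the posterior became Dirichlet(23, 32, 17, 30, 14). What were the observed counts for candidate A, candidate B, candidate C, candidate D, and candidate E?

For a Dirichlet(α) prior with multinomial counts c, the posterior is Dirichlet(α + c) componentwise.
Counts are posterior − prior componentwise: 23−6=17, 32−7=25, 17−12=5, 30−11=19, 14−4=10.

counts (17, 25, 5, 19, 10)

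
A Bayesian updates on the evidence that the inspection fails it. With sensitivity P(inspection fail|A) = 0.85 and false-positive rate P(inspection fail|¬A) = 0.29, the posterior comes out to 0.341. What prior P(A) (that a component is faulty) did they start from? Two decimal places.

P(A) = 0.15

In odds form, posterior odds = prior odds × likelihood ratio, so prior odds = posterior odds ÷ LR.
Posterior odds = 0.341/(1−0.341) = 0.5175. LR = 0.85/0.29 = 2.9310.
Prior odds = 0.5175/2.9310 = 0.1766, so P(A) = 0.1766/(1+0.1766) ≈ 0.15.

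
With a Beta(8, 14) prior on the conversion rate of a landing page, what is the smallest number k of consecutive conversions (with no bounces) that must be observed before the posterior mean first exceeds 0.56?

After k conversions and 0 bounces the posterior is Beta(8+k, 14), with mean (8+k)/(8+14+k).
Set (8+k)/(22+k) > 0.56 and solve: k > (0.56·22 − 8)/(1 − 0.56) = 9.818.
The smallest integer exceeding 9.818 is 10.

k = 10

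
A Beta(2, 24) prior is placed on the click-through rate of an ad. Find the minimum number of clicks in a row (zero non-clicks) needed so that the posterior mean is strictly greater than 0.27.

k = 7

After k clicks and 0 non-clicks the posterior is Beta(2+k, 24), with mean (2+k)/(2+24+k).
Set (2+k)/(26+k) > 0.27 and solve: k > (0.27·26 − 2)/(1 − 0.27) = 6.877.
The smallest integer exceeding 6.877 is 7.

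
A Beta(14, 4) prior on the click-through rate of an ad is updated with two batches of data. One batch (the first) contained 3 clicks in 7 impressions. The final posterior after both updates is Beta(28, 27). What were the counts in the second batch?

Because Beta–binomial updating is additive in the counts, the combined data contributed (α_post−α_prior, β_post−β_prior) successes and failures.
Total across both batches: 28−14=14 clicks, 27−4=23 non-clicks.
Subtract the first batch: 14−3=11 clicks and 23−4=19 non-clicks.

11 clicks and 19 non-clicks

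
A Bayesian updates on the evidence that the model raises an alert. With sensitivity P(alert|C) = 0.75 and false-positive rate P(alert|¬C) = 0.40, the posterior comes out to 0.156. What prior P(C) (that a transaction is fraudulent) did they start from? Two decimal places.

In odds form, posterior odds = prior odds × likelihood ratio, so prior odds = posterior odds ÷ LR.
Posterior odds = 0.156/(1−0.156) = 0.1848. LR = 0.75/0.40 = 1.8750.
Prior odds = 0.1848/1.8750 = 0.0986, so P(C) = 0.0986/(1+0.0986) ≈ 0.09.

P(C) = 0.09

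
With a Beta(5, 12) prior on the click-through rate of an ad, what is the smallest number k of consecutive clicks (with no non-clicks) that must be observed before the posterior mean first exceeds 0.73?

After k clicks and 0 non-clicks the posterior is Beta(5+k, 12), with mean (5+k)/(5+12+k).
Set (5+k)/(17+k) > 0.73 and solve: k > (0.73·17 − 5)/(1 − 0.73) = 27.444.
The smallest integer exceeding 27.444 is 28.

k = 28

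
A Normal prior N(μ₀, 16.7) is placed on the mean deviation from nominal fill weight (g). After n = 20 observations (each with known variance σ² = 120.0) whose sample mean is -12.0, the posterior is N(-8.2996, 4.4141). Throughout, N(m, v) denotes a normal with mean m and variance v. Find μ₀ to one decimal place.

With known observation variance, the Normal–Normal posterior has precision τ_n = τ₀ + n/σ² and mean μ_n = (τ₀μ₀ + (n/σ²)x̄)/τ_n.
Here τ₀ = 1/16.7 = 0.059880 and τ_data = 20/120.0 = 0.166667, so τ_n = 0.226547.
Rearranging for μ₀: μ₀ = (μ_n·τ_n − τ_data·x̄)/τ₀ = (-8.2996·0.226547 − 0.166667·-12.0) / 0.059880 = 0.119755/0.059880 ≈ 2.0.

μ₀ = 2.0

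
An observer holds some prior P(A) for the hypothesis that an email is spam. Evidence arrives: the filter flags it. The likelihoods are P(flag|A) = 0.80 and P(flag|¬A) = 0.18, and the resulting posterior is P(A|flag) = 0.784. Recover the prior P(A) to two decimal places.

Bayes' rule in odds form gives O(A|E) = O(A)·[P(E|A)/P(E|¬A)], hence O(A) = O(A|E)/LR.
Posterior odds = 0.784/(1−0.784) = 3.6296. LR = 0.80/0.18 = 4.4444.
Prior odds = 3.6296/4.4444 = 0.8167, so P(A) = 0.8167/(1+0.8167) ≈ 0.45.

P(A) = 0.45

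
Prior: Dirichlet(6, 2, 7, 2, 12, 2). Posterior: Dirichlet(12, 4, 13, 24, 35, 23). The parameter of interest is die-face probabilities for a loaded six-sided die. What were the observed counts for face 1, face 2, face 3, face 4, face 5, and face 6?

For a Dirichlet(α) prior with multinomial counts c, the posterior is Dirichlet(α + c) componentwise.
Counts are posterior − prior componentwise: 12−6=6, 4−2=2, 13−7=6, 24−2=22, 35−12=23, 23−2=21.

counts (6, 2, 6, 22, 23, 21)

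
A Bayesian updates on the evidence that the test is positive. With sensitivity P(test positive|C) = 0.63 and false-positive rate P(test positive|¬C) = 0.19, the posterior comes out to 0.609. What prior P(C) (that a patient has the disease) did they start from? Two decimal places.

P(C) = 0.32

In odds form, posterior odds = prior odds × likelihood ratio, so prior odds = posterior odds ÷ LR.
Posterior odds = 0.609/(1−0.609) = 1.5575. LR = 0.63/0.19 = 3.3158.
Prior odds = 1.5575/3.3158 = 0.4697, so P(C) = 0.4697/(1+0.4697) ≈ 0.32.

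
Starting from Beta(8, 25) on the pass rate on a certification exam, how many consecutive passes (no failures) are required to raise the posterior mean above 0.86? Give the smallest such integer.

k = 146

After k passes and 0 failures the posterior is Beta(8+k, 25), with mean (8+k)/(8+25+k).
Set (8+k)/(33+k) > 0.86 and solve: k > (0.86·33 − 8)/(1 − 0.86) = 145.571.
The smallest integer exceeding 145.571 is 146, and checking k=146: (154)/(179) = 0.8603 > 0.86.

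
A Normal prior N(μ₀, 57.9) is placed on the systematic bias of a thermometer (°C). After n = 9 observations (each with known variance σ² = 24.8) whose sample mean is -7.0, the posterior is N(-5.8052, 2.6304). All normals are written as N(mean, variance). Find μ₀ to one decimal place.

μ₀ = 19.3

With known observation variance, the Normal–Normal posterior has precision τ_n = τ₀ + n/σ² and mean μ_n = (τ₀μ₀ + (n/σ²)x̄)/τ_n.
Here τ₀ = 1/57.9 = 0.017271 and τ_data = 9/24.8 = 0.362903, so τ_n = 0.380174.
Rearranging for μ₀: μ₀ = (μ_n·τ_n − τ_data·x̄)/τ₀ = (-5.8052·0.380174 − 0.362903·-7.0) / 0.017271 = 0.333335/0.017271 ≈ 19.3.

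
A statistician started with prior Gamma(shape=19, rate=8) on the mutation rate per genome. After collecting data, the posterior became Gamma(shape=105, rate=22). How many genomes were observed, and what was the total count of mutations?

n = 14 genomes with total 86 mutations

Gamma–Poisson conjugacy: posterior shape = α + Σxᵢ, posterior rate = β + n.
Matching: Σxᵢ = 105 − 19 = 86 and n = 22 − 8 = 14.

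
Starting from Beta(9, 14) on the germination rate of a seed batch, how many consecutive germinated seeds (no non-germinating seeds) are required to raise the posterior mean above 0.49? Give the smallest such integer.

After k germinated seeds and 0 non-germinating seeds the posterior is Beta(9+k, 14), with mean (9+k)/(9+14+k).
Set (9+k)/(23+k) > 0.49 and solve: k > (0.49·23 − 9)/(1 − 0.49) = 4.451.
The smallest integer exceeding 4.451 is 5, and checking k=5: (14)/(28) = 0.5000 > 0.49.

k = 5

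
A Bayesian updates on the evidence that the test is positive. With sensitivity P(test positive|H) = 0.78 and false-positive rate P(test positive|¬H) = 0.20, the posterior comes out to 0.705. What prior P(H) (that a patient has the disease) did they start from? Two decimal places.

P(H) = 0.38

Bayes' rule in odds form gives O(H|E) = O(H)·[P(E|H)/P(E|¬H)], hence O(H) = O(H|E)/LR.
Posterior odds = 0.705/(1−0.705) = 2.3898. LR = 0.78/0.20 = 3.9000.
Prior odds = 2.3898/3.9000 = 0.6128, so P(H) = 0.6128/(1+0.6128) ≈ 0.38.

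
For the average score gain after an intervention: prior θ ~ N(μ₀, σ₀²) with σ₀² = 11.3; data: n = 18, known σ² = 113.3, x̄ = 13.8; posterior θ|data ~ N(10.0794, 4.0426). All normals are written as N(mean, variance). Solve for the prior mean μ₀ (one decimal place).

μ₀ = 3.4

With known observation variance, the Normal–Normal posterior has precision τ_n = τ₀ + n/σ² and mean μ_n = (τ₀μ₀ + (n/σ²)x̄)/τ_n.
Here τ₀ = 1/11.3 = 0.088496 and τ_data = 18/113.3 = 0.158870, so τ_n = 0.247366.
Rearranging for μ₀: μ₀ = (μ_n·τ_n − τ_data·x̄)/τ₀ = (10.0794·0.247366 − 0.158870·13.8) / 0.088496 = 0.300895/0.088496 ≈ 3.4.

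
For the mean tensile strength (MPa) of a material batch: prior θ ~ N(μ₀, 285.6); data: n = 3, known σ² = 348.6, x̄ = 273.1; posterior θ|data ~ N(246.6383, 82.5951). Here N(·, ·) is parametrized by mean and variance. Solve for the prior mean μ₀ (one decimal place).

With known observation variance, the Normal–Normal posterior has precision τ_n = τ₀ + n/σ² and mean μ_n = (τ₀μ₀ + (n/σ²)x̄)/τ_n.
Here τ₀ = 1/285.6 = 0.003501 and τ_data = 3/348.6 = 0.008606, so τ_n = 0.012107.
Rearranging for μ₀: μ₀ = (μ_n·τ_n − τ_data·x̄)/τ₀ = (246.6383·0.012107 − 0.008606·273.1) / 0.003501 = 0.635751/0.003501 ≈ 181.6.

μ₀ = 181.6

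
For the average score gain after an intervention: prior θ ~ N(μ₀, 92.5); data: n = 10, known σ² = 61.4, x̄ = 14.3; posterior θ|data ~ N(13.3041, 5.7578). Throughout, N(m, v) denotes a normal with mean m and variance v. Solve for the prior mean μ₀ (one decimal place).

μ₀ = -1.7

The posterior mean is a precision-weighted average: μ_n = (τ₀μ₀ + τ_data·x̄)/(τ₀+τ_data), with τ₀=1/σ₀² and τ_data=n/σ².
Here τ₀ = 1/92.5 = 0.010811 and τ_data = 10/61.4 = 0.162866, so τ_n = 0.173677.
Rearranging for μ₀: μ₀ = (μ_n·τ_n − τ_data·x̄)/τ₀ = (13.3041·0.173677 − 0.162866·14.3) / 0.010811 = -0.018368/0.010811 ≈ -1.7.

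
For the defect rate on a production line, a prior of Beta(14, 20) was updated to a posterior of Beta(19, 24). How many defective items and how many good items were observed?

A Beta(a, b) prior with s successes and f failures in binomial data gives a Beta(a+s, b+f) posterior.
So s = 19 − 14 = 5 and f = 24 − 20 = 4.

5 defective items and 4 good items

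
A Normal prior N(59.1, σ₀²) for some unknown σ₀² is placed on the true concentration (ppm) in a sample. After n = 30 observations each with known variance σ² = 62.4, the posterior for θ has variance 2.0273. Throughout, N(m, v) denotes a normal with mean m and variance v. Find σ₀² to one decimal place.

For the Normal–Normal model with known σ², precisions add: τ_n = τ₀ + n/σ².
So 1/σ₀² = 1/2.0273 − 30/62.4 = 0.493267 − 0.480769 = 0.012498.
Hence σ₀² = 1/0.012498 ≈ 80.0.

σ₀² = 80.0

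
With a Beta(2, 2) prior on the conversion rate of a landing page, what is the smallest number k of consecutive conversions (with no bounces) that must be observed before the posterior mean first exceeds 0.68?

After k conversions and 0 bounces the posterior is Beta(2+k, 2), with mean (2+k)/(2+2+k).
Set (2+k)/(4+k) > 0.68 and solve: k > (0.68·4 − 2)/(1 − 0.68) = 2.250.
The smallest integer exceeding 2.250 is 3.

k = 3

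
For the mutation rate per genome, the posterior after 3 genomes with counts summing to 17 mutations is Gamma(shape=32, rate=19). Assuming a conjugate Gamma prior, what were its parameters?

Gamma(shape=15, rate=16)

A Gamma(α, β) prior (rate parametrization) on a Poisson rate with n observations summing to S gives posterior Gamma(α+S, β+n).
So α = 32 − 17 = 15 and β = 19 − 3 = 16.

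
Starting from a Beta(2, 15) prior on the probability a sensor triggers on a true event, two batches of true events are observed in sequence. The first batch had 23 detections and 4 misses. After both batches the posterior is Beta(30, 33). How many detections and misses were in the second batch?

5 detections and 14 misses

Because Beta–binomial updating is additive in the counts, the combined data contributed (α_post−α_prior, β_post−β_prior) successes and failures.
Total across both batches: 30−2=28 detections, 33−15=18 misses.
Subtract the first batch: 28−23=5 detections and 18−4=14 misses.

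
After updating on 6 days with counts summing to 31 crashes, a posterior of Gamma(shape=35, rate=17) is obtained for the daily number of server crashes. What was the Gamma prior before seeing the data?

Gamma–Poisson conjugacy: posterior shape = α + Σxᵢ, posterior rate = β + n.
So α = 35 − 31 = 4 and β = 17 − 6 = 11.

Gamma(shape=4, rate=11)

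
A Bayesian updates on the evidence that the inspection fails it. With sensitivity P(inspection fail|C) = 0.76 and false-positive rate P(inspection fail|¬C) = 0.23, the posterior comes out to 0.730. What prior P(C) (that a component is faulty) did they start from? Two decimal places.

P(C) = 0.45

In odds form, posterior odds = prior odds × likelihood ratio, so prior odds = posterior odds ÷ LR.
Posterior odds = 0.730/(1−0.730) = 2.7037. LR = 0.76/0.23 = 3.3043.
Prior odds = 2.7037/3.3043 = 0.8182, so P(C) = 0.8182/(1+0.8182) ≈ 0.45.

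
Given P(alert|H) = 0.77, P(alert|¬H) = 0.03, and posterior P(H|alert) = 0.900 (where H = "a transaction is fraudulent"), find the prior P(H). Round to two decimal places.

Bayes' rule in odds form gives O(H|E) = O(H)·[P(E|H)/P(E|¬H)], hence O(H) = O(H|E)/LR.
Posterior odds = 0.900/(1−0.900) = 9.0000. LR = 0.77/0.03 = 25.6667.
Prior odds = 9.0000/25.6667 = 0.3506, so P(H) = 0.3506/(1+0.3506) ≈ 0.26.

P(H) = 0.26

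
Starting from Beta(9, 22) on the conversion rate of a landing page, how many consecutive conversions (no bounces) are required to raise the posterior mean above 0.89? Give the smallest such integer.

After k conversions and 0 bounces the posterior is Beta(9+k, 22), with mean (9+k)/(9+22+k).
Set (9+k)/(31+k) > 0.89 and solve: k > (0.89·31 − 9)/(1 − 0.89) = 169.000.
The smallest integer exceeding 169.000 is 170.

k = 170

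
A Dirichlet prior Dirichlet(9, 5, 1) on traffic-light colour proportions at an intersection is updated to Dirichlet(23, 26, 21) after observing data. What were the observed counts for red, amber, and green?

For a Dirichlet(α) prior with multinomial counts c, the posterior is Dirichlet(α + c) componentwise.
Counts are posterior − prior componentwise: 23−9=14, 26−5=21, 21−1=20.

counts (14, 21, 20)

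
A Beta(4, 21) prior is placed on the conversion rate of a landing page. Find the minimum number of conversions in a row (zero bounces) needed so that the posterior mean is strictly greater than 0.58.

k = 26

After k conversions and 0 bounces the posterior is Beta(4+k, 21), with mean (4+k)/(4+21+k).
Set (4+k)/(25+k) > 0.58 and solve: k > (0.58·25 − 4)/(1 − 0.58) = 25.000.
The smallest integer exceeding 25.000 is 26.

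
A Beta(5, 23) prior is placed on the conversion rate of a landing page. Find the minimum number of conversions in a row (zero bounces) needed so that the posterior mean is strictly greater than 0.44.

After k conversions and 0 bounces the posterior is Beta(5+k, 23), with mean (5+k)/(5+23+k).
Set (5+k)/(28+k) > 0.44 and solve: k > (0.44·28 − 5)/(1 − 0.44) = 13.071.
The smallest integer exceeding 13.071 is 14, and checking k=14: (19)/(42) = 0.4524 > 0.44.

k = 14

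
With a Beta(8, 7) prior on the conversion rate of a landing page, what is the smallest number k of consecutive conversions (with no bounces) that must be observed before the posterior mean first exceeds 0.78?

After k conversions and 0 bounces the posterior is Beta(8+k, 7), with mean (8+k)/(8+7+k).
Set (8+k)/(15+k) > 0.78 and solve: k > (0.78·15 − 8)/(1 − 0.78) = 16.818.
The smallest integer exceeding 16.818 is 17, and checking k=17: (25)/(32) = 0.7812 > 0.78.

k = 17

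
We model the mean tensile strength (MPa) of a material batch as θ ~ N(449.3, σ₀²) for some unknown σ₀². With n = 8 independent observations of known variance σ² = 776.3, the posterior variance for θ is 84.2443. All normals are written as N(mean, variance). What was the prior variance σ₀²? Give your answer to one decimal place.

σ₀² = 639.0

Posterior precision equals prior precision plus data precision: 1/σ_n² = 1/σ₀² + n/σ².
So 1/σ₀² = 1/84.2443 − 8/776.3 = 0.011870 − 0.010305 = 0.001565.
Hence σ₀² = 1/0.001565 ≈ 639.0.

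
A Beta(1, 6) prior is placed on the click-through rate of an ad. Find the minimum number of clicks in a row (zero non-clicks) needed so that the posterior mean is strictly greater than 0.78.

k = 21

After k clicks and 0 non-clicks the posterior is Beta(1+k, 6), with mean (1+k)/(1+6+k).
Set (1+k)/(7+k) > 0.78 and solve: k > (0.78·7 − 1)/(1 − 0.78) = 20.273.
The smallest integer exceeding 20.273 is 21.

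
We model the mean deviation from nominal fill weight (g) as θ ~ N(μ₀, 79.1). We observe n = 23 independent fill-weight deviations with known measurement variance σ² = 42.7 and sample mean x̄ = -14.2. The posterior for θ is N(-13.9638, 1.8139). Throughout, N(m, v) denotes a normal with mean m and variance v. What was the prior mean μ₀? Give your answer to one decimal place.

With known observation variance, the Normal–Normal posterior has precision τ_n = τ₀ + n/σ² and mean μ_n = (τ₀μ₀ + (n/σ²)x̄)/τ_n.
Here τ₀ = 1/79.1 = 0.012642 and τ_data = 23/42.7 = 0.538642, so τ_n = 0.551284.
Rearranging for μ₀: μ₀ = (μ_n·τ_n − τ_data·x̄)/τ₀ = (-13.9638·0.551284 − 0.538642·-14.2) / 0.012642 = -0.049303/0.012642 ≈ -3.9.

μ₀ = -3.9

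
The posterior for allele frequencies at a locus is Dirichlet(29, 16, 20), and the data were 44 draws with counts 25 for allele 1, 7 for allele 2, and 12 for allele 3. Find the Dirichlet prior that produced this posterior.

Dirichlet(4, 9, 8)

For a Dirichlet(α) prior with multinomial counts c, the posterior is Dirichlet(α + c) componentwise.
Subtract each count from the matching posterior parameter: 29−25=4, 16−7=9, 20−12=8.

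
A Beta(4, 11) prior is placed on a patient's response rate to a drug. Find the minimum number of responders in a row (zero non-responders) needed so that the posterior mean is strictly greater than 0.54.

k = 9

After k responders and 0 non-responders the posterior is Beta(4+k, 11), with mean (4+k)/(4+11+k).
Set (4+k)/(15+k) > 0.54 and solve: k > (0.54·15 − 4)/(1 − 0.54) = 8.913.
The smallest integer exceeding 8.913 is 9.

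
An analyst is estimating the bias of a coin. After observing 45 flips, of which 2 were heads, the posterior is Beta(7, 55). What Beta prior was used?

Beta(5, 12)

A Beta(α, β) prior with s successes and f failures in binomial data gives a Beta(α+s, β+f) posterior.
Subtract the data counts: 7−2=5, 55−43=12.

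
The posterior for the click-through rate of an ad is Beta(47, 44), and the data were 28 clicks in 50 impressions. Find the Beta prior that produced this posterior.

Beta(19, 22)

Beta is conjugate to the binomial likelihood: posterior = Beta(α+s, β+f).
So α = 47 − 28 = 19 and β = 44 − 22 = 22.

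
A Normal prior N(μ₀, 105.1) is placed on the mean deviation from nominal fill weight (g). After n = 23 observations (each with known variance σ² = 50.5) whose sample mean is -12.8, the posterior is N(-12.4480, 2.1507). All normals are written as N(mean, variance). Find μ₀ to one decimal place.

The posterior mean is a precision-weighted average: μ_n = (τ₀μ₀ + τ_data·x̄)/(τ₀+τ_data), with τ₀=1/σ₀² and τ_data=n/σ².
Here τ₀ = 1/105.1 = 0.009515 and τ_data = 23/50.5 = 0.455446, so τ_n = 0.464961.
Rearranging for μ₀: μ₀ = (μ_n·τ_n − τ_data·x̄)/τ₀ = (-12.4480·0.464961 − 0.455446·-12.8) / 0.009515 = 0.041874/0.009515 ≈ 4.4.

μ₀ = 4.4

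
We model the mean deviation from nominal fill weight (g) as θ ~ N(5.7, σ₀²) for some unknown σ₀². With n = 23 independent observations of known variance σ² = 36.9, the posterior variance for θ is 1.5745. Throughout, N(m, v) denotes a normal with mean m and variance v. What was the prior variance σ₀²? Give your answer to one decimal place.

σ₀² = 84.6

Posterior precision equals prior precision plus data precision: 1/σ_n² = 1/σ₀² + n/σ².
So 1/σ₀² = 1/1.5745 − 23/36.9 = 0.635122 − 0.623306 = 0.011816.
Hence σ₀² = 1/0.011816 ≈ 84.6.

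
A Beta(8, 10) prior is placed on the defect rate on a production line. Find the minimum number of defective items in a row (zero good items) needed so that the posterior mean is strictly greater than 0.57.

k = 6

After k defective items and 0 good items the posterior is Beta(8+k, 10), with mean (8+k)/(8+10+k).
Set (8+k)/(18+k) > 0.57 and solve: k > (0.57·18 − 8)/(1 − 0.57) = 5.256.
The smallest integer exceeding 5.256 is 6.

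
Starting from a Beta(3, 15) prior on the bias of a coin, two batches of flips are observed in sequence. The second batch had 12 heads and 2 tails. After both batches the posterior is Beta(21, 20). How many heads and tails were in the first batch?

Because Beta–binomial updating is additive in the counts, the combined data contributed (α_post−α_prior, β_post−β_prior) successes and failures.
Total across both batches: 21−3=18 heads, 20−15=5 tails.
Subtract the second batch: 18−12=6 heads and 5−2=3 tails.

6 heads and 3 tails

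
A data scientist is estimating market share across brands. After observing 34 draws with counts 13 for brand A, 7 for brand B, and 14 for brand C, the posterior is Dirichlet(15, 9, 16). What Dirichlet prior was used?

For a Dirichlet(α) prior with multinomial counts c, the posterior is Dirichlet(α + c) componentwise.
Subtract each count from the matching posterior parameter: 15−13=2, 9−7=2, 16−14=2.

Dirichlet(2, 2, 2)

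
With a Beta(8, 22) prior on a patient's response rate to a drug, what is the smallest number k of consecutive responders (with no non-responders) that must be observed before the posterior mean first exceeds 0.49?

k = 14

After k responders and 0 non-responders the posterior is Beta(8+k, 22), with mean (8+k)/(8+22+k).
Set (8+k)/(30+k) > 0.49 and solve: k > (0.49·30 − 8)/(1 − 0.49) = 13.137.
The smallest integer exceeding 13.137 is 14.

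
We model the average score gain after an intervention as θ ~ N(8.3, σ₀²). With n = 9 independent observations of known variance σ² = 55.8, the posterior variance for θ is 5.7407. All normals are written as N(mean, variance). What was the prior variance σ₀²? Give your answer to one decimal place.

σ₀² = 77.5

Posterior precision equals prior precision plus data precision: 1/σ_n² = 1/σ₀² + n/σ².
So 1/σ₀² = 1/5.7407 − 9/55.8 = 0.174195 − 0.161290 = 0.012905.
Hence σ₀² = 1/0.012905 ≈ 77.5.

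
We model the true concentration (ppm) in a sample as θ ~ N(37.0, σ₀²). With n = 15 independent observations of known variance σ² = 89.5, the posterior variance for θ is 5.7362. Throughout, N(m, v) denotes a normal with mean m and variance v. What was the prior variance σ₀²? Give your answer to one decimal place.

For the Normal–Normal model with known σ², precisions add: τ_n = τ₀ + n/σ².
So 1/σ₀² = 1/5.7362 − 15/89.5 = 0.174331 − 0.167598 = 0.006733.
Hence σ₀² = 1/0.006733 ≈ 148.5.

σ₀² = 148.5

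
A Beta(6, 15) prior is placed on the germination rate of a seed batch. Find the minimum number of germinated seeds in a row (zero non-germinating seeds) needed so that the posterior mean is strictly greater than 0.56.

After k germinated seeds and 0 non-germinating seeds the posterior is Beta(6+k, 15), with mean (6+k)/(6+15+k).
Set (6+k)/(21+k) > 0.56 and solve: k > (0.56·21 − 6)/(1 − 0.56) = 13.091.
The smallest integer exceeding 13.091 is 14.

k = 14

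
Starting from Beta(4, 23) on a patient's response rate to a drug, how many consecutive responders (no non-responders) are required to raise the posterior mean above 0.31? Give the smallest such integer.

k = 7

After k responders and 0 non-responders the posterior is Beta(4+k, 23), with mean (4+k)/(4+23+k).
Set (4+k)/(27+k) > 0.31 and solve: k > (0.31·27 − 4)/(1 − 0.31) = 6.333.
The smallest integer exceeding 6.333 is 7.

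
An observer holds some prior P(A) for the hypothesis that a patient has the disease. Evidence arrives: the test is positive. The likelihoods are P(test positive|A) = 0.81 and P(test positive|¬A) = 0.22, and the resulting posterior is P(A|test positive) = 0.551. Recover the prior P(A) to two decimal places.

P(A) = 0.25

Bayes' rule in odds form gives O(A|E) = O(A)·[P(E|A)/P(E|¬A)], hence O(A) = O(A|E)/LR.
Posterior odds = 0.551/(1−0.551) = 1.2272. LR = 0.81/0.22 = 3.6818.
Prior odds = 1.2272/3.6818 = 0.3333, so P(A) = 0.3333/(1+0.3333) ≈ 0.25.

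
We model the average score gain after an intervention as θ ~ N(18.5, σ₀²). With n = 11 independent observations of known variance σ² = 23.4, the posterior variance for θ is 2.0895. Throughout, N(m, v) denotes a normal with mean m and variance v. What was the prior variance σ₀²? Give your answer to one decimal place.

For the Normal–Normal model with known σ², precisions add: τ_n = τ₀ + n/σ².
So 1/σ₀² = 1/2.0895 − 11/23.4 = 0.478583 − 0.470085 = 0.008498.
Hence σ₀² = 1/0.008498 ≈ 117.7.

σ₀² = 117.7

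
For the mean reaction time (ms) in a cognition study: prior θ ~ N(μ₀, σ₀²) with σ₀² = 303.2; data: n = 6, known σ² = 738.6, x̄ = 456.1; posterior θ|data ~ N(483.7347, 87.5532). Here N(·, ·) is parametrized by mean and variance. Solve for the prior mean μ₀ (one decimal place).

μ₀ = 551.8

With known observation variance, the Normal–Normal posterior has precision τ_n = τ₀ + n/σ² and mean μ_n = (τ₀μ₀ + (n/σ²)x̄)/τ_n.
Here τ₀ = 1/303.2 = 0.003298 and τ_data = 6/738.6 = 0.008123, so τ_n = 0.011421.
Rearranging for μ₀: μ₀ = (μ_n·τ_n − τ_data·x̄)/τ₀ = (483.7347·0.011421 − 0.008123·456.1) / 0.003298 = 1.819834/0.003298 ≈ 551.8.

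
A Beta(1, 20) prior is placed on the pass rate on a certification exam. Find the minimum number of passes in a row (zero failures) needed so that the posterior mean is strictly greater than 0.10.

After k passes and 0 failures the posterior is Beta(1+k, 20), with mean (1+k)/(1+20+k).
Set (1+k)/(21+k) > 0.10 and solve: k > (0.10·21 − 1)/(1 − 0.10) = 1.222.
The smallest integer exceeding 1.222 is 2.

k = 2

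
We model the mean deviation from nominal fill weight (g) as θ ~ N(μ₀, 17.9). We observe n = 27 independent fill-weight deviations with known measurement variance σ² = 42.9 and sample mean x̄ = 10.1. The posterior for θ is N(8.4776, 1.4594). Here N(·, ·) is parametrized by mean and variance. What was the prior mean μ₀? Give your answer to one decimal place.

μ₀ = -9.8

The posterior mean is a precision-weighted average: μ_n = (τ₀μ₀ + τ_data·x̄)/(τ₀+τ_data), with τ₀=1/σ₀² and τ_data=n/σ².
Here τ₀ = 1/17.9 = 0.055866 and τ_data = 27/42.9 = 0.629371, so τ_n = 0.685237.
Rearranging for μ₀: μ₀ = (μ_n·τ_n − τ_data·x̄)/τ₀ = (8.4776·0.685237 − 0.629371·10.1) / 0.055866 = -0.547482/0.055866 ≈ -9.8.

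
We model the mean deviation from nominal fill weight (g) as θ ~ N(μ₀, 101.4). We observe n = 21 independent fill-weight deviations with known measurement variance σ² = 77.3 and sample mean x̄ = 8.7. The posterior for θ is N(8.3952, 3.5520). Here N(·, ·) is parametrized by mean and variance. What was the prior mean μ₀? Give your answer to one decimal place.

The posterior mean is a precision-weighted average: μ_n = (τ₀μ₀ + τ_data·x̄)/(τ₀+τ_data), with τ₀=1/σ₀² and τ_data=n/σ².
Here τ₀ = 1/101.4 = 0.009862 and τ_data = 21/77.3 = 0.271669, so τ_n = 0.281531.
Rearranging for μ₀: μ₀ = (μ_n·τ_n − τ_data·x̄)/τ₀ = (8.3952·0.281531 − 0.271669·8.7) / 0.009862 = -0.000011/0.009862 ≈ 0.0.

μ₀ = 0.0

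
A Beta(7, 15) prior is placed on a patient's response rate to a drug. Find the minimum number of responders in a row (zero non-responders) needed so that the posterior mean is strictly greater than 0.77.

k = 44

After k responders and 0 non-responders the posterior is Beta(7+k, 15), with mean (7+k)/(7+15+k).
Set (7+k)/(22+k) > 0.77 and solve: k > (0.77·22 − 7)/(1 − 0.77) = 43.217.
The smallest integer exceeding 43.217 is 44.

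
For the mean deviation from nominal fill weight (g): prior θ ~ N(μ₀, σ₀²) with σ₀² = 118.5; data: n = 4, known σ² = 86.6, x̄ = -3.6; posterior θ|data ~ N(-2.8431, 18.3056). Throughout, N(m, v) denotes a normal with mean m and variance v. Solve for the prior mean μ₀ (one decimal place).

μ₀ = 1.3

The posterior mean is a precision-weighted average: μ_n = (τ₀μ₀ + τ_data·x̄)/(τ₀+τ_data), with τ₀=1/σ₀² and τ_data=n/σ².
Here τ₀ = 1/118.5 = 0.008439 and τ_data = 4/86.6 = 0.046189, so τ_n = 0.054628.
Rearranging for μ₀: μ₀ = (μ_n·τ_n − τ_data·x̄)/τ₀ = (-2.8431·0.054628 − 0.046189·-3.6) / 0.008439 = 0.010968/0.008439 ≈ 1.3.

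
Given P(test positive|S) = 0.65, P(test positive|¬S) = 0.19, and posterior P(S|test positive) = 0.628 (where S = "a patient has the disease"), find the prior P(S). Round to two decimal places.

P(S) = 0.33

In odds form, posterior odds = prior odds × likelihood ratio, so prior odds = posterior odds ÷ LR.
Posterior odds = 0.628/(1−0.628) = 1.6882. LR = 0.65/0.19 = 3.4211.
Prior odds = 1.6882/3.4211 = 0.4935, so P(S) = 0.4935/(1+0.4935) ≈ 0.33.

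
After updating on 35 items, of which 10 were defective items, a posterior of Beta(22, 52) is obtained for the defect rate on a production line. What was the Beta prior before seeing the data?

Under Beta–binomial conjugacy the posterior parameters are (a+s, b+f).
So a = 22 − 10 = 12 and b = 52 − 25 = 27.

Beta(12, 27)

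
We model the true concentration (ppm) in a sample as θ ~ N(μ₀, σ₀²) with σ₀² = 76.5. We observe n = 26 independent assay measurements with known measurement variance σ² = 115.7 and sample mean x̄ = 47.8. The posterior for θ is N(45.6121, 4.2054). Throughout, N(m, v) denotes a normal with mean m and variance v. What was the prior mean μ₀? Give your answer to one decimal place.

μ₀ = 8.0

With known observation variance, the Normal–Normal posterior has precision τ_n = τ₀ + n/σ² and mean μ_n = (τ₀μ₀ + (n/σ²)x̄)/τ_n.
Here τ₀ = 1/76.5 = 0.013072 and τ_data = 26/115.7 = 0.224719, so τ_n = 0.237791.
Rearranging for μ₀: μ₀ = (μ_n·τ_n − τ_data·x̄)/τ₀ = (45.6121·0.237791 − 0.224719·47.8) / 0.013072 = 0.104579/0.013072 ≈ 8.0.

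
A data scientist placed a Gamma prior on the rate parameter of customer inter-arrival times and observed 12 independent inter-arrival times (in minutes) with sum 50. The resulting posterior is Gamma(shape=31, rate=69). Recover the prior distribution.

Gamma(shape=19, rate=19)

For an exponential likelihood with a Gamma(α, β) prior on the rate, n observations with total T give posterior Gamma(α+n, β+T).
So α = 31 − 12 = 19 and β = 69 − 50 = 19.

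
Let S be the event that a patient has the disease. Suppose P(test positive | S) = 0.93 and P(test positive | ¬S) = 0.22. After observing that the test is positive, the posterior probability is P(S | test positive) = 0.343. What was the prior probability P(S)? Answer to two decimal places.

In odds form, posterior odds = prior odds × likelihood ratio, so prior odds = posterior odds ÷ LR.
Posterior odds = 0.343/(1−0.343) = 0.5221. LR = 0.93/0.22 = 4.2273.
Prior odds = 0.5221/4.2273 = 0.1235, so P(S) = 0.1235/(1+0.1235) ≈ 0.11.

P(S) = 0.11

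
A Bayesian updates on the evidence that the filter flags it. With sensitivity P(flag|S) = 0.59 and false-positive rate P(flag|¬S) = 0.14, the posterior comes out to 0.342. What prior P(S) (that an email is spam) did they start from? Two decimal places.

In odds form, posterior odds = prior odds × likelihood ratio, so prior odds = posterior odds ÷ LR.
Posterior odds = 0.342/(1−0.342) = 0.5198. LR = 0.59/0.14 = 4.2143.
Prior odds = 0.5198/4.2143 = 0.1233, so P(S) = 0.1233/(1+0.1233) ≈ 0.11.

P(S) = 0.11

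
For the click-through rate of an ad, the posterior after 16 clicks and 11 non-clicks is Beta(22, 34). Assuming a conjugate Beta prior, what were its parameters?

Beta is conjugate to the binomial likelihood: posterior = Beta(a+s, b+f).
So a = 22 − 16 = 6 and b = 34 − 11 = 23.

Beta(6, 23)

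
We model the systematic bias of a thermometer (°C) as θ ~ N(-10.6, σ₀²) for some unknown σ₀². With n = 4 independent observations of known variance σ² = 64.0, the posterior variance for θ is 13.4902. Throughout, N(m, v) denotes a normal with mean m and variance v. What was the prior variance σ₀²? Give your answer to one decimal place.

σ₀² = 86.0

Posterior precision equals prior precision plus data precision: 1/σ_n² = 1/σ₀² + n/σ².
So 1/σ₀² = 1/13.4902 − 4/64.0 = 0.074128 − 0.062500 = 0.011628.
Hence σ₀² = 1/0.011628 ≈ 86.0.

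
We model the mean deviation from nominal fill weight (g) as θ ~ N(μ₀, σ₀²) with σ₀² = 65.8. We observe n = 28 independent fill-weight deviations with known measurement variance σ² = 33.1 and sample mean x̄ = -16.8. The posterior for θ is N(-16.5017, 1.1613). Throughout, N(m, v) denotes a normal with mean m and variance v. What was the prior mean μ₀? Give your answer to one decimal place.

μ₀ = 0.1

The posterior mean is a precision-weighted average: μ_n = (τ₀μ₀ + τ_data·x̄)/(τ₀+τ_data), with τ₀=1/σ₀² and τ_data=n/σ².
Here τ₀ = 1/65.8 = 0.015198 and τ_data = 28/33.1 = 0.845921, so τ_n = 0.861119.
Rearranging for μ₀: μ₀ = (μ_n·τ_n − τ_data·x̄)/τ₀ = (-16.5017·0.861119 − 0.845921·-16.8) / 0.015198 = 0.001545/0.015198 ≈ 0.1.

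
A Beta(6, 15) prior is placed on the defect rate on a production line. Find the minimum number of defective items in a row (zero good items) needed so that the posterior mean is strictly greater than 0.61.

After k defective items and 0 good items the posterior is Beta(6+k, 15), with mean (6+k)/(6+15+k).
Set (6+k)/(21+k) > 0.61 and solve: k > (0.61·21 − 6)/(1 − 0.61) = 17.462.
The smallest integer exceeding 17.462 is 18.

k = 18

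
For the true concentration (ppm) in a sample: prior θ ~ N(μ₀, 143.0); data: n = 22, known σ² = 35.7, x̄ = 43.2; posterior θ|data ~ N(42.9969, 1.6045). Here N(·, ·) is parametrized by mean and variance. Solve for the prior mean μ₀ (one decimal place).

μ₀ = 25.1

With known observation variance, the Normal–Normal posterior has precision τ_n = τ₀ + n/σ² and mean μ_n = (τ₀μ₀ + (n/σ²)x̄)/τ_n.
Here τ₀ = 1/143.0 = 0.006993 and τ_data = 22/35.7 = 0.616246, so τ_n = 0.623239.
Rearranging for μ₀: μ₀ = (μ_n·τ_n − τ_data·x̄)/τ₀ = (42.9969·0.623239 − 0.616246·43.2) / 0.006993 = 0.175518/0.006993 ≈ 25.1.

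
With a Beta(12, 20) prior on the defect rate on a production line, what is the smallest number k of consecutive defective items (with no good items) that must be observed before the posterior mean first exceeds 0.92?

k = 219

After k defective items and 0 good items the posterior is Beta(12+k, 20), with mean (12+k)/(12+20+k).
Set (12+k)/(32+k) > 0.92 and solve: k > (0.92·32 − 12)/(1 − 0.92) = 218.000.
The smallest integer exceeding 218.000 is 219, and checking k=219: (231)/(251) = 0.9203 > 0.92.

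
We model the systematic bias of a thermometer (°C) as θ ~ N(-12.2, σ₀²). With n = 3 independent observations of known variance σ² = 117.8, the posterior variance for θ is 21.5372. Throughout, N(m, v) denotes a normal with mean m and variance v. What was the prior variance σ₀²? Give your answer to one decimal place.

σ₀² = 47.7

Posterior precision equals prior precision plus data precision: 1/σ_n² = 1/σ₀² + n/σ².
So 1/σ₀² = 1/21.5372 − 3/117.8 = 0.046431 − 0.025467 = 0.020964.
Hence σ₀² = 1/0.020964 ≈ 47.7.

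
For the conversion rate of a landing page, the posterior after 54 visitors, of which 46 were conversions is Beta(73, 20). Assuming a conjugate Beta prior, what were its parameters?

Beta(27, 12)

A Beta(a, b) prior with s successes and f failures in binomial data gives a Beta(a+s, b+f) posterior.
Subtract the data counts: 73−46=27, 20−8=12.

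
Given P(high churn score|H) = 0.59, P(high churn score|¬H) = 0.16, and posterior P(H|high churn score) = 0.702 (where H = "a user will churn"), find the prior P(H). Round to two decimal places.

Bayes' rule in odds form gives O(H|E) = O(H)·[P(E|H)/P(E|¬H)], hence O(H) = O(H|E)/LR.
Posterior odds = 0.702/(1−0.702) = 2.3557. LR = 0.59/0.16 = 3.6875.
Prior odds = 2.3557/3.6875 = 0.6388, so P(H) = 0.6388/(1+0.6388) ≈ 0.39.

P(H) = 0.39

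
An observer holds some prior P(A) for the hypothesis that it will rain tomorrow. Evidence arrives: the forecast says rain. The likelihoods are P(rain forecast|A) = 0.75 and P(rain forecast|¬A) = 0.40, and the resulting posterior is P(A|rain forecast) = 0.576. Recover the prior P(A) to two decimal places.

In odds form, posterior odds = prior odds × likelihood ratio, so prior odds = posterior odds ÷ LR.
Posterior odds = 0.576/(1−0.576) = 1.3585. LR = 0.75/0.40 = 1.8750.
Prior odds = 1.3585/1.8750 = 0.7245, so P(A) = 0.7245/(1+0.7245) ≈ 0.42.

P(A) = 0.42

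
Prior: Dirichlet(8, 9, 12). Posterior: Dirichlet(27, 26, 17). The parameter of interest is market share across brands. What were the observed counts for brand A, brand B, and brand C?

counts (19, 17, 5)

For a Dirichlet(α) prior with multinomial counts c, the posterior is Dirichlet(α + c) componentwise.
Counts are posterior − prior componentwise: 27−8=19, 26−9=17, 17−12=5.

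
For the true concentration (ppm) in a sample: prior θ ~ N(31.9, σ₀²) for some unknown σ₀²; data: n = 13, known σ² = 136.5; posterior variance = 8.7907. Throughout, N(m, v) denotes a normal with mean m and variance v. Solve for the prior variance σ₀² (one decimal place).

σ₀² = 54.0

For the Normal–Normal model with known σ², precisions add: τ_n = τ₀ + n/σ².
So 1/σ₀² = 1/8.7907 − 13/136.5 = 0.113757 − 0.095238 = 0.018519.
Hence σ₀² = 1/0.018519 ≈ 54.0.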